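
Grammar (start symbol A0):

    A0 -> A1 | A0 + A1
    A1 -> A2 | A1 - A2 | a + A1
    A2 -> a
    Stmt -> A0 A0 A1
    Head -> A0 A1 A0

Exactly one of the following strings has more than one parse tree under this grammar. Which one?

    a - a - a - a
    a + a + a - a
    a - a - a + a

a + a + a - a

a - a - a - a: 1 tree
a + a + a - a: 7 trees
a - a - a + a: 1 tree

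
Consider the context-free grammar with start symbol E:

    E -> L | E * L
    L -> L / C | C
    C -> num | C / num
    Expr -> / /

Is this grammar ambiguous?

Ambiguous

Witness: num / num

Derivation 1: E ⇒ L ⇒ L / C ⇒ C / C ⇒ num / C ⇒ num / num
Derivation 2: E ⇒ L ⇒ C ⇒ C / num ⇒ num / num

Two distinct leftmost derivations for the same string.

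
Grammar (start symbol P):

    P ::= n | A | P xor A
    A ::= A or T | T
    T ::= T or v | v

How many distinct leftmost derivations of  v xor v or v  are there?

Parse trees for v xor v or v:
  [P [P [A [T v]]] xor [A [A [T v]] or [T v]]]
  [P [P [A [T v]]] xor [A [T [T v] or v]]]

2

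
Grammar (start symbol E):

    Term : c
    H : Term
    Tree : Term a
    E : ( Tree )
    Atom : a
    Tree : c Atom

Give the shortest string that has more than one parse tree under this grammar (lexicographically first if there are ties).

length 4: ( c a ) has 2 parse trees

Two derivations of ( c a ):
  E ⇒ ( Tree ) ⇒ ( Term a ) ⇒ ( c a )
  E ⇒ ( Tree ) ⇒ ( c Atom ) ⇒ ( c a )

( c a )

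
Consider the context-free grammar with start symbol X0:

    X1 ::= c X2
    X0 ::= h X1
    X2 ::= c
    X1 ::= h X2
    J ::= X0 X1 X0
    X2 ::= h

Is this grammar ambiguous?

Unambiguous

Only X0, X1, X2 are reachable from X0; ignoring the rest: Restricted to the reachable nonterminals, every rule has the form A → t or A → t B, and no two rules for the same A share a first terminal. The grammar encodes a DFA — one run per string.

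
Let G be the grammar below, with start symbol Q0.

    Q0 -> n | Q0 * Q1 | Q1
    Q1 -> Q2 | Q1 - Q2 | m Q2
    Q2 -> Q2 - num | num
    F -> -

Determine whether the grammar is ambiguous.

Witness: num - num

Derivation 1: Q0 ⇒ Q1 ⇒ Q2 ⇒ Q2 - num ⇒ num - num
Derivation 2: Q0 ⇒ Q1 ⇒ Q1 - Q2 ⇒ Q2 - Q2 ⇒ num - Q2 ⇒ num - num

Two distinct leftmost derivations for the same string.

Ambiguous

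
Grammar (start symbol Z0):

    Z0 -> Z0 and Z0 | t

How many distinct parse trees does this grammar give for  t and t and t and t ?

5

Parse trees for t and t and t and t:
  [Z0 [Z0 t] and [Z0 [Z0 t] and [Z0 [Z0 t] and [Z0 t]]]]
  [Z0 [Z0 t] and [Z0 [Z0 [Z0 t] and [Z0 t]] and [Z0 t]]]
  [Z0 [Z0 [Z0 t] and [Z0 t]] and [Z0 [Z0 t] and [Z0 t]]]
  [Z0 [Z0 [Z0 t] and [Z0 [Z0 t] and [Z0 t]]] and [Z0 t]]
  [Z0 [Z0 [Z0 [Z0 t] and [Z0 t]] and [Z0 t]] and [Z0 t]]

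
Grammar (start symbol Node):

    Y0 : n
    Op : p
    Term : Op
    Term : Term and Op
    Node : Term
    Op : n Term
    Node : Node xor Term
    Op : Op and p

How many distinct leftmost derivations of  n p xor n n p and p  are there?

6

Parse trees for n p xor n n p and p:
  [Node [Node [Term [Op n [Term [Op p]]]]] xor [Term [Op n [Term [Op n [Term [Op [Op p] and p]]]]]]]
  [Node [Node [Term [Op n [Term [Op p]]]]] xor [Term [Op n [Term [Op n [Term [Term [Op p]] and [Op p]]]]]]]
  [Node [Node [Term [Op n [Term [Op p]]]]] xor [Term [Op n [Term [Op [Op n [Term [Op p]]] and p]]]]]
  [Node [Node [Term [Op n [Term [Op p]]]]] xor [Term [Op n [Term [Term [Op n [Term [Op p]]]] and [Op p]]]]]
  [Node [Node [Term [Op n [Term [Op p]]]]] xor [Term [Op [Op n [Term [Op n [Term [Op p]]]]] and p]]]
  [Node [Node [Term [Op n [Term [Op p]]]]] xor [Term [Term [Op n [Term [Op n [Term [Op p]]]]]] and [Op p]]]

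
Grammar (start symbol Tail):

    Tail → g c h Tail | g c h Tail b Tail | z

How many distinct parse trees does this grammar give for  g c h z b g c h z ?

Parse trees for g c h z b g c h z:
  [Tail g c h [Tail z] b [Tail g c h [Tail z]]]

1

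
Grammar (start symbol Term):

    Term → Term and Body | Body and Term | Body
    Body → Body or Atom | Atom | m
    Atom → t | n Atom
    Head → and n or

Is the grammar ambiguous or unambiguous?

Witness: m and m

Derivation 1: Term ⇒ Term and Body ⇒ Body and Body ⇒ m and Body ⇒ m and m
Derivation 2: Term ⇒ Body and Term ⇒ m and Term ⇒ m and Body ⇒ m and m

Two distinct leftmost derivations for the same string.

Ambiguous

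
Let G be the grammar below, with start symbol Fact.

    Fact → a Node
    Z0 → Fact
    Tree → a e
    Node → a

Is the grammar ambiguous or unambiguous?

(Z0, Tree are unreachable from Fact, so their rules don't affect L(Fact).) Restricted to the reachable nonterminals, every rule has the form A → t or A → t B, and no two rules for the same A share a first terminal. The grammar encodes a DFA — one run per string.

Unambiguous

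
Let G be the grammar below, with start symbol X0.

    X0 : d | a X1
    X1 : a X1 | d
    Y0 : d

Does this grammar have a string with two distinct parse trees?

Unambiguous

Only X0, X1 are reachable from X0; ignoring the rest: Each reachable nonterminal has at most one production per leading terminal, and all productions are right-linear; the derivation is determined token-by-token.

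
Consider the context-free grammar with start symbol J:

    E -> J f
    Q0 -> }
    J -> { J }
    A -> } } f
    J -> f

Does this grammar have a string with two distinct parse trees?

(E, Q0, A are unreachable from J, so their rules don't affect L(J).) L(J) is { openⁿ atom closeⁿ : n ≥ 0 }. The bracket depth fixes n, and the derivation is forced at every step.

Unambiguous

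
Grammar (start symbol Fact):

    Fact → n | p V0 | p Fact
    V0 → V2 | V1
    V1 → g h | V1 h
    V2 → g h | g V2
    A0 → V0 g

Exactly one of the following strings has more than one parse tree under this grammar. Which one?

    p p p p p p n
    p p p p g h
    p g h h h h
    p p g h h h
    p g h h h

p p p p g h

p p p p p p n: 1 tree
p p p p g h: 2 trees
p g h h h h: 1 tree
p p g h h h: 1 tree
p g h h h: 1 tree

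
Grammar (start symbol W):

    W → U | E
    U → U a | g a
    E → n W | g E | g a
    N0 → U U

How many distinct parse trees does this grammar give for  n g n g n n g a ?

Parse trees for n g n g n n g a:
  [W [E n [W [E g [E n [W [E g [E n [W [E n [W [U g a]]]]]]]]]]]]
  [W [E n [W [E g [E n [W [E g [E n [W [E n [W [E g a]]]]]]]]]]]]

2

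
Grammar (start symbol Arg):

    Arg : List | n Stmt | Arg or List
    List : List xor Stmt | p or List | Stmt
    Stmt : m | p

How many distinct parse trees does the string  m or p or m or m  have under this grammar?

Parse trees for m or p or m or m:
  [Arg [Arg [Arg [List [Stmt m]]] or [List p or [List [Stmt m]]]] or [List [Stmt m]]]
  [Arg [Arg [Arg [Arg [List [Stmt m]]] or [List [Stmt p]]] or [List [Stmt m]]] or [List [Stmt m]]]

2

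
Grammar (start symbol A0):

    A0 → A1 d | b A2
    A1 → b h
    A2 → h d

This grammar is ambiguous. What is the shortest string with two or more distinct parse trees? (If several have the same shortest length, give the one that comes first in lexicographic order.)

b h d

length 3: b h d has 2 parse trees

Two derivations of b h d:
  A0 ⇒ A1 d ⇒ b h d
  A0 ⇒ b A2 ⇒ b h d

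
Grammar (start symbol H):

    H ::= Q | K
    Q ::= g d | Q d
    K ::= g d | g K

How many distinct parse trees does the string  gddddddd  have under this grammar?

Parse trees for gddddddd:
  [H [Q [Q [Q [Q [Q [Q [Q g d] d] d] d] d] d] d]]

1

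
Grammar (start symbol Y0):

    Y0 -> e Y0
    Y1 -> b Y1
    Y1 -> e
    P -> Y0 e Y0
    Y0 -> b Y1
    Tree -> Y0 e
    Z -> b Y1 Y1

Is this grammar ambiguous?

Only Y0, Y1 are reachable from Y0; ignoring the rest: The reachable rules are right-linear with at most one rule per (nonterminal, next-terminal) pair. Each input token forces the next rule, so parsing is deterministic.

Unambiguous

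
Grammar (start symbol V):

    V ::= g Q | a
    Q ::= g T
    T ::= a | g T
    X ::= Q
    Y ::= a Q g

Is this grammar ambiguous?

(X, Y are unreachable from V, so their rules don't affect L(V).) Restricted to the reachable nonterminals, every rule has the form A → t or A → t B, and no two rules for the same A share a first terminal. The grammar encodes a DFA — one run per string.

Unambiguous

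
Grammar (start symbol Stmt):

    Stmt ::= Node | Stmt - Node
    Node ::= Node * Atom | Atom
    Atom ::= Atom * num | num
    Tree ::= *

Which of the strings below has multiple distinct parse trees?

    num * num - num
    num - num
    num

num * num - num

num * num - num: 2 trees
num - num: 1 tree
num: 1 tree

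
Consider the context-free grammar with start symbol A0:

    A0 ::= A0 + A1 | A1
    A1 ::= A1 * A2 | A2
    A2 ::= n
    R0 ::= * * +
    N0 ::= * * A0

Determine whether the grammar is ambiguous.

(R0, N0 are unreachable from A0, so their rules don't affect L(A0).) A0 → A0 + A1 | A1  ;  A1 → A1 * A2 | A2  — a left-associative chain with A2 at the bottom. Each string factors uniquely by precedence.

Unambiguous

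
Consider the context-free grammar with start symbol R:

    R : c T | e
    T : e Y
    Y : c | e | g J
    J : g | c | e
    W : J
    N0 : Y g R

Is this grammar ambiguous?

Only R, T, Y, J are reachable from R; ignoring the rest: Restricted to the reachable nonterminals, every rule has the form A → t or A → t B, and no two rules for the same A share a first terminal. The grammar encodes a DFA — one run per string.

Unambiguous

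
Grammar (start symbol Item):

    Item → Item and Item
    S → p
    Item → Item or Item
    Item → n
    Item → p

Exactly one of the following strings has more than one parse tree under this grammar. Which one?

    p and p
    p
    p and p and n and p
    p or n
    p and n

p and p and n and p

p and p: 1 tree
p: 1 tree
p and p and n and p: 5 trees
p or n: 1 tree
p and n: 1 tree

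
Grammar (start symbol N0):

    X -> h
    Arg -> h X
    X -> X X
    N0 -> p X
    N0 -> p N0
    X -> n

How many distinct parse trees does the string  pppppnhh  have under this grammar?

Parse trees for pppppnhh:
  [N0 p [N0 p [N0 p [N0 p [N0 p [X [X n] [X [X h] [X h]]]]]]]]
  [N0 p [N0 p [N0 p [N0 p [N0 p [X [X [X n] [X h]] [X h]]]]]]]

2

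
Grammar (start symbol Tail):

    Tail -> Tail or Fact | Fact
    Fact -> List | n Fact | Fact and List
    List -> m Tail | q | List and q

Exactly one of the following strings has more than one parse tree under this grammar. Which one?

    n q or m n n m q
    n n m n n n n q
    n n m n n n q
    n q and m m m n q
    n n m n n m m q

n q or m n n m q: 1 tree
n n m n n n n q: 1 tree
n n m n n n q: 1 tree
n q and m m m n q: 2 trees
n n m n n m m q: 1 tree

n q and m m m n q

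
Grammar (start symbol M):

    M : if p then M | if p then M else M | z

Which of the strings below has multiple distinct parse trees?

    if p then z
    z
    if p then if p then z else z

if p then z: 1 tree
z: 1 tree
if p then if p then z else z: 2 trees

if p then if p then z else z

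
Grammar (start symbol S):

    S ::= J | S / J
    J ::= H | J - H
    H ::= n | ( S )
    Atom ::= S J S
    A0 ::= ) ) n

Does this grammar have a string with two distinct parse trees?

Only S, J, H are reachable from S; ignoring the rest: S → S / J | J  ;  J → J - H | H  — a left-associative chain with H at the bottom. Each string factors uniquely by precedence.

Unambiguous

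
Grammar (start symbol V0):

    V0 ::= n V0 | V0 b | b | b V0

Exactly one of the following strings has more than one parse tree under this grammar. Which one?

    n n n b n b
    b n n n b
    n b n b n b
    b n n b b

b n n b b

n n n b n b: 1 tree
b n n n b: 1 tree
n b n b n b: 1 tree
b n n b b: 5 trees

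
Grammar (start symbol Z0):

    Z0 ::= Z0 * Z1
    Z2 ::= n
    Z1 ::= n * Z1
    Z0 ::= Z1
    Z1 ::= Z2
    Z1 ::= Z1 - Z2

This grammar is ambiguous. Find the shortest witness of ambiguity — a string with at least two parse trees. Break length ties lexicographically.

length 1: no string has ≥2 trees
length 3: n * n has 2 parse trees

Two derivations of n * n:
  Z0 ⇒ Z0 * Z1 ⇒ Z1 * Z1 ⇒ Z2 * Z1 ⇒ n * Z1 ⇒ n * Z2 ⇒ n * n
  Z0 ⇒ Z1 ⇒ n * Z1 ⇒ n * Z2 ⇒ n * n

n * n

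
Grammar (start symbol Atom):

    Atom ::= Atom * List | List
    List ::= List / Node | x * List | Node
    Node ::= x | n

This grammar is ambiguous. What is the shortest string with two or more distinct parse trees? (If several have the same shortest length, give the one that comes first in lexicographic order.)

x * n

length 1: no string has ≥2 trees
length 3: x * n has 2 parse trees

Two derivations of x * n:
  Atom ⇒ Atom * List ⇒ List * List ⇒ Node * List ⇒ x * List ⇒ x * Node ⇒ x * n
  Atom ⇒ List ⇒ x * List ⇒ x * Node ⇒ x * n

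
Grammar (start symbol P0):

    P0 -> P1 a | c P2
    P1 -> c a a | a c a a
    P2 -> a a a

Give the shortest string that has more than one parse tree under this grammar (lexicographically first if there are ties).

c a a a

length 4: c a a a has 2 parse trees

Two derivations of c a a a:
  P0 ⇒ P1 a ⇒ c a a a
  P0 ⇒ c P2 ⇒ c a a a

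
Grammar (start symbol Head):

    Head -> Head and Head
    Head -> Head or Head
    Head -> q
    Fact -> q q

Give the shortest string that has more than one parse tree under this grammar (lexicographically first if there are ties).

length 1: no string has ≥2 trees
length 3: no string has ≥2 trees
length 5: q and q and q has 2 parse trees

Two derivations of q and q and q:
  Head ⇒ Head and Head ⇒ Head and Head and Head ⇒ q and Head and Head ⇒ q and q and Head ⇒ q and q and q
  Head ⇒ Head and Head ⇒ q and Head ⇒ q and Head and Head ⇒ q and q and Head ⇒ q and q and q

q and q and q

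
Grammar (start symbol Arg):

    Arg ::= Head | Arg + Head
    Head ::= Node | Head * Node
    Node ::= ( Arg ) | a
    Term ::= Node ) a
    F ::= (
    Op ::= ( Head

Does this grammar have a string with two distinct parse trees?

Only Arg, Head, Node are reachable from Arg; ignoring the rest: Arg → Arg + Head | Head  ;  Head → Head * Node | Node  — a left-associative chain with Node at the bottom. Each string factors uniquely by precedence.

Unambiguous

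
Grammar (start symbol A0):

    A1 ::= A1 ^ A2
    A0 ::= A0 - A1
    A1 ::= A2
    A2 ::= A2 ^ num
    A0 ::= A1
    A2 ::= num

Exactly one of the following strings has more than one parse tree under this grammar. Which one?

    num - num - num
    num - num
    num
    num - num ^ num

num - num - num: 1 tree
num - num: 1 tree
num: 1 tree
num - num ^ num: 2 trees

num - num ^ num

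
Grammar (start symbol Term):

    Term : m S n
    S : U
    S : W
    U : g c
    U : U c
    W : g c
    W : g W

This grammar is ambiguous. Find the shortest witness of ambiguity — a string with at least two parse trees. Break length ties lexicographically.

length 4: m g c n has 2 parse trees

Two derivations of m g c n:
  Term ⇒ m S n ⇒ m U n ⇒ m g c n
  Term ⇒ m S n ⇒ m W n ⇒ m g c n

m g c n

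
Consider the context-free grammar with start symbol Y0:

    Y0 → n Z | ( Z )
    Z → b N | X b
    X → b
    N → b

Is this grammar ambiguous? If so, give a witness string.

Witness: n b b

Derivation 1: Y0 ⇒ n Z ⇒ n b N ⇒ n b b
Derivation 2: Y0 ⇒ n Z ⇒ n X b ⇒ n b b

Two distinct leftmost derivations for the same string.

Ambiguous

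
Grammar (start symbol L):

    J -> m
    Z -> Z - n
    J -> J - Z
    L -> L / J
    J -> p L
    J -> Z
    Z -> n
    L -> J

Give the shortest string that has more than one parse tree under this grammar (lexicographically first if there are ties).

n - n

length 1: no string has ≥2 trees
length 2: no string has ≥2 trees
length 3: n - n has 2 parse trees

Two derivations of n - n:
  L ⇒ J ⇒ J - Z ⇒ Z - Z ⇒ n - Z ⇒ n - n
  L ⇒ J ⇒ Z ⇒ Z - n ⇒ n - n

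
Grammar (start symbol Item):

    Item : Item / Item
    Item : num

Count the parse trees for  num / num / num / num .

5

Parse trees for num / num / num / num:
  [Item [Item num] / [Item [Item num] / [Item [Item num] / [Item num]]]]
  [Item [Item num] / [Item [Item [Item num] / [Item num]] / [Item num]]]
  [Item [Item [Item num] / [Item num]] / [Item [Item num] / [Item num]]]
  [Item [Item [Item num] / [Item [Item num] / [Item num]]] / [Item num]]
  [Item [Item [Item [Item num] / [Item num]] / [Item num]] / [Item num]]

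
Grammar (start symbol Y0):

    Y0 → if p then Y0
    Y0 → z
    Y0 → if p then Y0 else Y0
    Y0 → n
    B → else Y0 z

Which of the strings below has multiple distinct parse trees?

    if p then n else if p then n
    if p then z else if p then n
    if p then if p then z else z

if p then n else if p then n: 1 tree
if p then z else if p then n: 1 tree
if p then if p then z else z: 2 trees

if p then if p then z else z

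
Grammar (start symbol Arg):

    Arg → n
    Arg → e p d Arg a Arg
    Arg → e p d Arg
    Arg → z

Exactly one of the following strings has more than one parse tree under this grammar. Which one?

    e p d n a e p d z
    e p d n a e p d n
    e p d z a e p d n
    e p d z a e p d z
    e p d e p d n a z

e p d e p d n a z

e p d n a e p d z: 1 tree
e p d n a e p d n: 1 tree
e p d z a e p d n: 1 tree
e p d z a e p d z: 1 tree
e p d e p d n a z: 2 trees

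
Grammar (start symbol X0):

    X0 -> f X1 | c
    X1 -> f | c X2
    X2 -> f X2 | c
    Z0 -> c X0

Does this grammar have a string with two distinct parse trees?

Unambiguous

(Z0 is unreachable from X0, so its rules don't affect L(X0).) Each reachable nonterminal has at most one production per leading terminal, and all productions are right-linear; the derivation is determined token-by-token.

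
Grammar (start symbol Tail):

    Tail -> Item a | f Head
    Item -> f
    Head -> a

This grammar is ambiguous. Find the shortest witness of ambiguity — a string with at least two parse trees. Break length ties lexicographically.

length 2: f a has 2 parse trees

Two derivations of f a:
  Tail ⇒ Item a ⇒ f a
  Tail ⇒ f Head ⇒ f a

f a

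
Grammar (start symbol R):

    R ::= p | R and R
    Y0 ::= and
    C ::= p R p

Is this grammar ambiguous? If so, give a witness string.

Ambiguous

Witness: p and p and p

Derivation 1: R ⇒ R and R ⇒ p and R ⇒ p and R and R ⇒ p and p and R ⇒ p and p and p
Derivation 2: R ⇒ R and R ⇒ R and R and R ⇒ p and R and R ⇒ p and p and R ⇒ p and p and p

Two distinct leftmost derivations for the same string.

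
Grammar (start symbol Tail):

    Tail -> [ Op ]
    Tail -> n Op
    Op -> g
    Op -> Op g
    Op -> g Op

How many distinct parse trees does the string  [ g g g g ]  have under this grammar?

Parse trees for [ g g g g ]:
  [Tail [ [Op [Op [Op [Op g] g] g] g] ]]
  [Tail [ [Op [Op [Op g [Op g]] g] g] ]]
  [Tail [ [Op [Op g [Op [Op g] g]] g] ]]
  [Tail [ [Op [Op g [Op g [Op g]]] g] ]]
  [Tail [ [Op g [Op [Op [Op g] g] g]] ]]
  [Tail [ [Op g [Op [Op g [Op g]] g]] ]]
  [Tail [ [Op g [Op g [Op [Op g] g]]] ]]
  [Tail [ [Op g [Op g [Op g [Op g]]]] ]]

8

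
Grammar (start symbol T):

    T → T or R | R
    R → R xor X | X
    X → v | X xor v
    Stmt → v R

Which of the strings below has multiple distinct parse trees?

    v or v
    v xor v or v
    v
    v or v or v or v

v xor v or v

v or v: 1 tree
v xor v or v: 2 trees
v: 1 tree
v or v or v or v: 1 tree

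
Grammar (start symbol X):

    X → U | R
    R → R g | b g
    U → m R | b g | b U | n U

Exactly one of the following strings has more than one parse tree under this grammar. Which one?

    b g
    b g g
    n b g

b g

b g: 2 trees
b g g: 1 tree
n b g: 1 tree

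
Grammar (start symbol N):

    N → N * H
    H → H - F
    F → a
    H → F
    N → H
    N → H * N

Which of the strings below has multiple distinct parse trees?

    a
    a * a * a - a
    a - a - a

a: 1 tree
a * a * a - a: 4 trees
a - a - a: 1 tree

a * a * a - a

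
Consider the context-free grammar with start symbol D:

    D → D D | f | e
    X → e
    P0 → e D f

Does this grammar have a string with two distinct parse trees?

Ambiguous

Witness: e e e

Derivation 1: D ⇒ D D ⇒ D D D ⇒ e D D ⇒ e e D ⇒ e e e
Derivation 2: D ⇒ D D ⇒ e D ⇒ e D D ⇒ e e D ⇒ e e e

Two distinct leftmost derivations for the same string.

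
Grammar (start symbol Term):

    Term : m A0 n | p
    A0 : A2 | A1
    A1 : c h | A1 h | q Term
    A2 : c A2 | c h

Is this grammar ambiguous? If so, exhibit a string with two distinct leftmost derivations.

Ambiguous

Witness: m c h n

Derivation 1: Term ⇒ m A0 n ⇒ m A2 n ⇒ m c h n
Derivation 2: Term ⇒ m A0 n ⇒ m A1 n ⇒ m c h n

Two distinct leftmost derivations for the same string.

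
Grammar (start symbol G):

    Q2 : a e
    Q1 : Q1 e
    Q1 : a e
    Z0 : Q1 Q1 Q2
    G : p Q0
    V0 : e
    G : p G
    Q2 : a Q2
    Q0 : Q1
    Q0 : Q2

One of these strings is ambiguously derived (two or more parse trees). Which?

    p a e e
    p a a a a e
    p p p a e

p a e e: 1 tree
p a a a a e: 1 tree
p p p a e: 2 trees

p p p a e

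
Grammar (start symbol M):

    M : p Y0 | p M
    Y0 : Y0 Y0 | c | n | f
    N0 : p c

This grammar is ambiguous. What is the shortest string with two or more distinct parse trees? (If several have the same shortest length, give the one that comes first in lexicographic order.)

length 2: no string has ≥2 trees
length 3: no string has ≥2 trees
length 4: p c c c has 2 parse trees

Two derivations of p c c c:
  M ⇒ p Y0 ⇒ p Y0 Y0 ⇒ p Y0 Y0 Y0 ⇒ p c Y0 Y0 ⇒ p c c Y0 ⇒ p c c c
  M ⇒ p Y0 ⇒ p Y0 Y0 ⇒ p c Y0 ⇒ p c Y0 Y0 ⇒ p c c Y0 ⇒ p c c c

p c c c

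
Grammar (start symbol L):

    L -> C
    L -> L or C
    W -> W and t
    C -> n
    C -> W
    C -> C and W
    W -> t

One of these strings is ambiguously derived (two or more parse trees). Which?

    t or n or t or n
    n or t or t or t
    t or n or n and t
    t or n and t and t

t or n or t or n: 1 tree
n or t or t or t: 1 tree
t or n or n and t: 1 tree
t or n and t and t: 2 trees

t or n and t and t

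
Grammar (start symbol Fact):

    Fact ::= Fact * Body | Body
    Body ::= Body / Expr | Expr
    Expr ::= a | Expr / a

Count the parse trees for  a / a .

Parse trees for a / a:
  [Fact [Body [Body [Expr a]] / [Expr a]]]
  [Fact [Body [Expr [Expr a] / a]]]

2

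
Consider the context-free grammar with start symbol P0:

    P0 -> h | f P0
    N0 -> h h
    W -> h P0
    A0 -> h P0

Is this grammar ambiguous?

Only P0 is reachable from P0; ignoring the rest: The reachable rules are right-linear with at most one rule per (nonterminal, next-terminal) pair. Each input token forces the next rule, so parsing is deterministic.

Unambiguous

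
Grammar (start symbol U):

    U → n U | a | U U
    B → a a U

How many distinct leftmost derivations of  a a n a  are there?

Parse trees for a a n a:
  [U [U a] [U [U a] [U n [U a]]]]
  [U [U [U a] [U a]] [U n [U a]]]

2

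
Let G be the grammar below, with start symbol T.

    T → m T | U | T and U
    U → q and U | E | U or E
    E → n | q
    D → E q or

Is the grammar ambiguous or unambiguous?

Ambiguous

Witness: q and n

Derivation 1: T ⇒ U ⇒ q and U ⇒ q and E ⇒ q and n
Derivation 2: T ⇒ T and U ⇒ U and U ⇒ E and U ⇒ q and U ⇒ q and E ⇒ q and n

Two distinct leftmost derivations for the same string.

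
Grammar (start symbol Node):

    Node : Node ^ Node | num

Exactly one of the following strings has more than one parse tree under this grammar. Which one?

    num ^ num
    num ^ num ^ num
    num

num ^ num: 1 tree
num ^ num ^ num: 2 trees
num: 1 tree

num ^ num ^ num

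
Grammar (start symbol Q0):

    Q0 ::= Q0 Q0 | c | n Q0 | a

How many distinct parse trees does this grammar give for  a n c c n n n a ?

9

Parse trees for a n c c n n n a (showing first 6 of 9):
  [Q0 [Q0 a] [Q0 [Q0 n [Q0 c]] [Q0 [Q0 c] [Q0 n [Q0 n [Q0 n [Q0 a]]]]]]]
  [Q0 [Q0 a] [Q0 [Q0 [Q0 n [Q0 c]] [Q0 c]] [Q0 n [Q0 n [Q0 n [Q0 a]]]]]]
  [Q0 [Q0 a] [Q0 [Q0 n [Q0 [Q0 c] [Q0 c]]] [Q0 n [Q0 n [Q0 n [Q0 a]]]]]]
  [Q0 [Q0 a] [Q0 n [Q0 [Q0 c] [Q0 [Q0 c] [Q0 n [Q0 n [Q0 n [Q0 a]]]]]]]]
  [Q0 [Q0 a] [Q0 n [Q0 [Q0 [Q0 c] [Q0 c]] [Q0 n [Q0 n [Q0 n [Q0 a]]]]]]]
  [Q0 [Q0 [Q0 a] [Q0 n [Q0 c]]] [Q0 [Q0 c] [Q0 n [Q0 n [Q0 n [Q0 a]]]]]]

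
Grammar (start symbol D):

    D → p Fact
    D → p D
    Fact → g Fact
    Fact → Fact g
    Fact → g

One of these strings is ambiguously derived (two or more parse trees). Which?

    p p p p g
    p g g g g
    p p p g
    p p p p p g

p p p p g: 1 tree
p g g g g: 8 trees
p p p g: 1 tree
p p p p p g: 1 tree

p g g g g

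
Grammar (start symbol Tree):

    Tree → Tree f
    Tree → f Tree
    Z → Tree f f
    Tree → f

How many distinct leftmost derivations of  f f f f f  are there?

16

Parse trees for f f f f f (showing first 6 of 16):
  [Tree [Tree [Tree [Tree [Tree f] f] f] f] f]
  [Tree [Tree [Tree [Tree f [Tree f]] f] f] f]
  [Tree [Tree [Tree f [Tree [Tree f] f]] f] f]
  [Tree [Tree [Tree f [Tree f [Tree f]]] f] f]
  [Tree [Tree f [Tree [Tree [Tree f] f] f]] f]
  [Tree [Tree f [Tree [Tree f [Tree f]] f]] f]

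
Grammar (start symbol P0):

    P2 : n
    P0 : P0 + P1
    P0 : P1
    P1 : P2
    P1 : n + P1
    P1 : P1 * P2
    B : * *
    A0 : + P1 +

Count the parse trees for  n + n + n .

4

Parse trees for n + n + n:
  [P0 [P0 [P1 [P2 n]]] + [P1 n + [P1 [P2 n]]]]
  [P0 [P0 [P0 [P1 [P2 n]]] + [P1 [P2 n]]] + [P1 [P2 n]]]
  [P0 [P0 [P1 n + [P1 [P2 n]]]] + [P1 [P2 n]]]
  [P0 [P1 n + [P1 n + [P1 [P2 n]]]]]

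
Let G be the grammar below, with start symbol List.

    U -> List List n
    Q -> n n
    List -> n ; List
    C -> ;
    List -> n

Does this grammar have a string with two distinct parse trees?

Unambiguous

(U, Q, C are unreachable from List, so their rules don't affect L(List).) The reachable grammar is A → atom sep A | atom. Each atom is followed by either the separator (recurse) or end-of-string (stop) — no choice point.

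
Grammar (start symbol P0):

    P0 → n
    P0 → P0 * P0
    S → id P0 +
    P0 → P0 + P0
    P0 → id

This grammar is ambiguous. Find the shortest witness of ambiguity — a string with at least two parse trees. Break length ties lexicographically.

length 1: no string has ≥2 trees
length 3: no string has ≥2 trees
length 5: id * id * id has 2 parse trees

Two derivations of id * id * id:
  P0 ⇒ P0 * P0 ⇒ P0 * P0 * P0 ⇒ id * P0 * P0 ⇒ id * id * P0 ⇒ id * id * id
  P0 ⇒ P0 * P0 ⇒ id * P0 ⇒ id * P0 * P0 ⇒ id * id * P0 ⇒ id * id * id

id * id * id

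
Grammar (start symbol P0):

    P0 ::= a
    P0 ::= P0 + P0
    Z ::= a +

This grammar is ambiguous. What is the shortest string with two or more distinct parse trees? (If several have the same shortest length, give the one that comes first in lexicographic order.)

a + a + a

length 1: no string has ≥2 trees
length 3: no string has ≥2 trees
length 5: a + a + a has 2 parse trees

Two derivations of a + a + a:
  P0 ⇒ P0 + P0 ⇒ a + P0 ⇒ a + P0 + P0 ⇒ a + a + P0 ⇒ a + a + a
  P0 ⇒ P0 + P0 ⇒ P0 + P0 + P0 ⇒ a + P0 + P0 ⇒ a + a + P0 ⇒ a + a + a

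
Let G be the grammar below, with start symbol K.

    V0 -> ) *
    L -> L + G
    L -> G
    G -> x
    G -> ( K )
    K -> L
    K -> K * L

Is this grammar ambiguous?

(V0 is unreachable from K, so its rules don't affect L(K).) K → K * L | L  ;  L → L + G | G  — a left-associative chain with G at the bottom. Each string factors uniquely by precedence.

Unambiguous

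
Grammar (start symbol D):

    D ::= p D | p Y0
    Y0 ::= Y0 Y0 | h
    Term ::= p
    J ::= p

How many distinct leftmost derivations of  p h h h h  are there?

5

Parse trees for p h h h h:
  [D p [Y0 [Y0 h] [Y0 [Y0 h] [Y0 [Y0 h] [Y0 h]]]]]
  [D p [Y0 [Y0 h] [Y0 [Y0 [Y0 h] [Y0 h]] [Y0 h]]]]
  [D p [Y0 [Y0 [Y0 h] [Y0 h]] [Y0 [Y0 h] [Y0 h]]]]
  [D p [Y0 [Y0 [Y0 h] [Y0 [Y0 h] [Y0 h]]] [Y0 h]]]
  [D p [Y0 [Y0 [Y0 [Y0 h] [Y0 h]] [Y0 h]] [Y0 h]]]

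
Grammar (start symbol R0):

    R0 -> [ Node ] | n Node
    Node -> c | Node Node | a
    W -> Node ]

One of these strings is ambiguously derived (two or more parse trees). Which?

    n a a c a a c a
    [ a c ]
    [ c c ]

n a a c a a c a: 132 trees
[ a c ]: 1 tree
[ c c ]: 1 tree

n a a c a a c a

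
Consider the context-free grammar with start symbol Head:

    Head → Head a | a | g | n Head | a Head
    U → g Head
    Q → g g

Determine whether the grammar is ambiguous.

Ambiguous

Witness: a a

Derivation 1: Head ⇒ Head a ⇒ a a
Derivation 2: Head ⇒ a Head ⇒ a a

Two distinct leftmost derivations for the same string.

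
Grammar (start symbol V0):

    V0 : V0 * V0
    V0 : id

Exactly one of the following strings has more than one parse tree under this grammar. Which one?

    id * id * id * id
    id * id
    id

id * id * id * id

id * id * id * id: 5 trees
id * id: 1 tree
id: 1 tree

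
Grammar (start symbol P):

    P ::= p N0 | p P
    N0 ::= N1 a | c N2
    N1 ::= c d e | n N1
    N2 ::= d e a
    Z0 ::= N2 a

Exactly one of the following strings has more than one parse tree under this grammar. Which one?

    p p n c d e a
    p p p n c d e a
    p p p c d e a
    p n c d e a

p p n c d e a: 1 tree
p p p n c d e a: 1 tree
p p p c d e a: 2 trees
p n c d e a: 1 tree

p p p c d e a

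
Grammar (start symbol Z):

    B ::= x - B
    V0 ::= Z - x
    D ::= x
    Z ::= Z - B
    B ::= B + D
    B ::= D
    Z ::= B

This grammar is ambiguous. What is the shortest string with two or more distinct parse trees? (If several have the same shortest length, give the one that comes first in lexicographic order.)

x - x

length 1: no string has ≥2 trees
length 3: x - x has 2 parse trees

Two derivations of x - x:
  Z ⇒ Z - B ⇒ B - B ⇒ D - B ⇒ x - B ⇒ x - D ⇒ x - x
  Z ⇒ B ⇒ x - B ⇒ x - D ⇒ x - x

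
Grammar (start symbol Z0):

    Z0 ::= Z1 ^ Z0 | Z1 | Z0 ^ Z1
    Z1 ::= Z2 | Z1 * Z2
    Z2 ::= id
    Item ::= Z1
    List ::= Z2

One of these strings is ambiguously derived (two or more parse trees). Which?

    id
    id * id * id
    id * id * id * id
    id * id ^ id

id: 1 tree
id * id * id: 1 tree
id * id * id * id: 1 tree
id * id ^ id: 2 trees

id * id ^ id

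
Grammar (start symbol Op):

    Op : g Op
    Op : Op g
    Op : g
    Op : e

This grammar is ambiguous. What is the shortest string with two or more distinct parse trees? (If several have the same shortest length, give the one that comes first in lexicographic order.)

length 1: no string has ≥2 trees
length 2: g g has 2 parse trees

Two derivations of g g:
  Op ⇒ g Op ⇒ g g
  Op ⇒ Op g ⇒ g g

g g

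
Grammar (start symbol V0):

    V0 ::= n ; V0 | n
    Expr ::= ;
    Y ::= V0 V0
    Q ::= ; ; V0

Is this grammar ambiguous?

Unambiguous

(Expr, Y, Q are unreachable from V0, so their rules don't affect L(V0).) Right-recursive list with a separator: after each atom, whether the separator follows determines the rule. One parse per string.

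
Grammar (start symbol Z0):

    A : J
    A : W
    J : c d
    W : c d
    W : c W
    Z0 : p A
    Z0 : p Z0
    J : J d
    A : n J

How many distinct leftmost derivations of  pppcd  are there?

Parse trees for pppcd:
  [Z0 p [Z0 p [Z0 p [A [J c d]]]]]
  [Z0 p [Z0 p [Z0 p [A [W c d]]]]]

2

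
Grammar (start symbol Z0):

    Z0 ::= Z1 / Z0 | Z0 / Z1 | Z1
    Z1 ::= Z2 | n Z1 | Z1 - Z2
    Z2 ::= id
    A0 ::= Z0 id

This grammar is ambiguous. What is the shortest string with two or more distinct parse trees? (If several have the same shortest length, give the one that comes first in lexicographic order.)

id / id

length 1: no string has ≥2 trees
length 2: no string has ≥2 trees
length 3: id / id has 2 parse trees

Two derivations of id / id:
  Z0 ⇒ Z1 / Z0 ⇒ Z2 / Z0 ⇒ id / Z0 ⇒ id / Z1 ⇒ id / Z2 ⇒ id / id
  Z0 ⇒ Z0 / Z1 ⇒ Z1 / Z1 ⇒ Z2 / Z1 ⇒ id / Z1 ⇒ id / Z2 ⇒ id / id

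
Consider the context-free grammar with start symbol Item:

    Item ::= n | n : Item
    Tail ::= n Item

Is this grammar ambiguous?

Unambiguous

(Tail is unreachable from Item, so its rules don't affect L(Item).) The reachable grammar is A → atom sep A | atom. Each atom is followed by either the separator (recurse) or end-of-string (stop) — no choice point.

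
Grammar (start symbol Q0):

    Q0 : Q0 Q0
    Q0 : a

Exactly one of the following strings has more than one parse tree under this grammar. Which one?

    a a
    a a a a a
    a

a a a a a

a a: 1 tree
a a a a a: 14 trees
a: 1 tree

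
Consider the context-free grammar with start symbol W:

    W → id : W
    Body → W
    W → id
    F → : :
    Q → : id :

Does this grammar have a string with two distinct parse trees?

Unambiguous

Only W is reachable from W; ignoring the rest: Right-recursive list with a separator: after each atom, whether the separator follows determines the rule. One parse per string.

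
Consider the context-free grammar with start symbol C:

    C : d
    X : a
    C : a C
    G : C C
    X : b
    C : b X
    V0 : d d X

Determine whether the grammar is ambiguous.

(G, V0 are unreachable from C, so their rules don't affect L(C).) Restricted to the reachable nonterminals, every rule has the form A → t or A → t B, and no two rules for the same A share a first terminal. The grammar encodes a DFA — one run per string.

Unambiguous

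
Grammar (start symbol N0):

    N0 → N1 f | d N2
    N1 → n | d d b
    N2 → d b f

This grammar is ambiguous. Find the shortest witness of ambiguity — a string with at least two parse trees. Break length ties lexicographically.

length 2: no string has ≥2 trees
length 4: d d b f has 2 parse trees

Two derivations of d d b f:
  N0 ⇒ N1 f ⇒ d d b f
  N0 ⇒ d N2 ⇒ d d b f

d d b f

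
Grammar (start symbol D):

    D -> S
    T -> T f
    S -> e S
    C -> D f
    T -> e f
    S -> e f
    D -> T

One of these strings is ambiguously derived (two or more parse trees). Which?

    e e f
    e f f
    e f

e f

e e f: 1 tree
e f f: 1 tree
e f: 2 trees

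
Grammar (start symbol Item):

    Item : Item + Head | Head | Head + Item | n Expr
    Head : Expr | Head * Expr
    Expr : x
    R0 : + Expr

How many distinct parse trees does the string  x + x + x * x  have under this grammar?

Parse trees for x + x + x * x:
  [Item [Item [Item [Head [Expr x]]] + [Head [Expr x]]] + [Head [Head [Expr x]] * [Expr x]]]
  [Item [Item [Head [Expr x]] + [Item [Head [Expr x]]]] + [Head [Head [Expr x]] * [Expr x]]]
  [Item [Head [Expr x]] + [Item [Item [Head [Expr x]]] + [Head [Head [Expr x]] * [Expr x]]]]
  [Item [Head [Expr x]] + [Item [Head [Expr x]] + [Item [Head [Head [Expr x]] * [Expr x]]]]]

4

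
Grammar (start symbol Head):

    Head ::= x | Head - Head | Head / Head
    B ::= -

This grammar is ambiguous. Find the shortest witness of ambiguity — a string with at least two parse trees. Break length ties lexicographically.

x - x - x

length 1: no string has ≥2 trees
length 3: no string has ≥2 trees
length 5: x - x - x has 2 parse trees

Two derivations of x - x - x:
  Head ⇒ Head - Head ⇒ x - Head ⇒ x - Head - Head ⇒ x - x - Head ⇒ x - x - x
  Head ⇒ Head - Head ⇒ Head - Head - Head ⇒ x - Head - Head ⇒ x - x - Head ⇒ x - x - x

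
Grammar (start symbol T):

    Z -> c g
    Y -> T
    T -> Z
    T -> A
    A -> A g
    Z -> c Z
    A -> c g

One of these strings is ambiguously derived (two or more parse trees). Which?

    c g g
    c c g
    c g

c g

c g g: 1 tree
c c g: 1 tree
c g: 2 trees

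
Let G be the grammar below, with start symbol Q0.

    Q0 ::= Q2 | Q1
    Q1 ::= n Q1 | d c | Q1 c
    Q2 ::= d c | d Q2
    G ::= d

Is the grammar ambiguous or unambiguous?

Witness: d c

Derivation 1: Q0 ⇒ Q2 ⇒ d c
Derivation 2: Q0 ⇒ Q1 ⇒ d c

Two distinct leftmost derivations for the same string.

Ambiguous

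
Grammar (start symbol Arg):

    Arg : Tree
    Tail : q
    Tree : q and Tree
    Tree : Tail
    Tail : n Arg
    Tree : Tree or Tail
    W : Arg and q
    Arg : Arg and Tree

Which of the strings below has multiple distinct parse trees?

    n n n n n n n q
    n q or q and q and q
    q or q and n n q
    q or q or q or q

n n n n n n n q: 1 tree
n q or q and q and q: 7 trees
q or q and n n q: 1 tree
q or q or q or q: 1 tree

n q or q and q and q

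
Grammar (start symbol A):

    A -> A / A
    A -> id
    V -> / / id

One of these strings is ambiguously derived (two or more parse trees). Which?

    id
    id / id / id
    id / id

id: 1 tree
id / id / id: 2 trees
id / id: 1 tree

id / id / id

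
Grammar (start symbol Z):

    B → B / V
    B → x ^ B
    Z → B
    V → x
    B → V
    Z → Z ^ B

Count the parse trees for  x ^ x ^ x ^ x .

8

Parse trees for x ^ x ^ x ^ x:
  [Z [B x ^ [B x ^ [B x ^ [B [V x]]]]]]
  [Z [Z [B [V x]]] ^ [B x ^ [B x ^ [B [V x]]]]]
  [Z [Z [B x ^ [B [V x]]]] ^ [B x ^ [B [V x]]]]
  [Z [Z [Z [B [V x]]] ^ [B [V x]]] ^ [B x ^ [B [V x]]]]
  [Z [Z [B x ^ [B x ^ [B [V x]]]]] ^ [B [V x]]]
  [Z [Z [Z [B [V x]]] ^ [B x ^ [B [V x]]]] ^ [B [V x]]]
  [Z [Z [Z [B x ^ [B [V x]]]] ^ [B [V x]]] ^ [B [V x]]]
  [Z [Z [Z [Z [B [V x]]] ^ [B [V x]]] ^ [B [V x]]] ^ [B [V x]]]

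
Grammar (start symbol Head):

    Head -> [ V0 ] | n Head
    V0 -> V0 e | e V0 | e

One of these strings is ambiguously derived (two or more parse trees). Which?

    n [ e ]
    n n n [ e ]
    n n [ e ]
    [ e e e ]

n [ e ]: 1 tree
n n n [ e ]: 1 tree
n n [ e ]: 1 tree
[ e e e ]: 4 trees

[ e e e ]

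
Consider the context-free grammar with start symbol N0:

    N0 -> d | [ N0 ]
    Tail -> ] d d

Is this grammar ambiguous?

(Tail is unreachable from N0, so its rules don't affect L(N0).) Each string is a nest of matched brackets around a single atom. An opening bracket forces the recursive rule; an atom forces the base rule.

Unambiguous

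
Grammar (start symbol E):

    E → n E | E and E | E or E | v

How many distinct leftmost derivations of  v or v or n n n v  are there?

Parse trees for v or v or n n n v:
  [E [E v] or [E [E v] or [E n [E n [E n [E v]]]]]]
  [E [E [E v] or [E v]] or [E n [E n [E n [E v]]]]]

2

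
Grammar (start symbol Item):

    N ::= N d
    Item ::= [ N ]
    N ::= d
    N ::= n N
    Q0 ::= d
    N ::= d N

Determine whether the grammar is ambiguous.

Witness: [ d d ]

Derivation 1: Item ⇒ [ N ] ⇒ [ N d ] ⇒ [ d d ]
Derivation 2: Item ⇒ [ N ] ⇒ [ d N ] ⇒ [ d d ]

Two distinct leftmost derivations for the same string.

Ambiguous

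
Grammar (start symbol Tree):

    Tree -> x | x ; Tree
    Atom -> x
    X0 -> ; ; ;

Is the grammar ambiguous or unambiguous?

Unambiguous

(Atom, X0 are unreachable from Tree, so their rules don't affect L(Tree).) The reachable grammar is A → atom sep A | atom. Each atom is followed by either the separator (recurse) or end-of-string (stop) — no choice point.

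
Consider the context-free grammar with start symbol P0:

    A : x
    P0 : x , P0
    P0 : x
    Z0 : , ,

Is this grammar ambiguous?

Unambiguous

(A, Z0 are unreachable from P0, so their rules don't affect L(P0).) The reachable grammar is A → atom sep A | atom. Each atom is followed by either the separator (recurse) or end-of-string (stop) — no choice point.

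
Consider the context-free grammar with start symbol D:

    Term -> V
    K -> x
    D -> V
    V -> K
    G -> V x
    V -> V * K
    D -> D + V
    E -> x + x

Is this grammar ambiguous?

Unambiguous

Only D, V, K are reachable from D; ignoring the rest: The grammar is stratified — D handles '+' (left-recursive), V handles '*', K atoms. Each operator has a fixed associativity and precedence level, so every string has one parse.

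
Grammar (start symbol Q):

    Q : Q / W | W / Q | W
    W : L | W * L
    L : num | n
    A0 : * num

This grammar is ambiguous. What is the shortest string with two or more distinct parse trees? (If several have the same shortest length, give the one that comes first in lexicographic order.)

length 1: no string has ≥2 trees
length 3: n / n has 2 parse trees

Two derivations of n / n:
  Q ⇒ Q / W ⇒ W / W ⇒ L / W ⇒ n / W ⇒ n / L ⇒ n / n
  Q ⇒ W / Q ⇒ L / Q ⇒ n / Q ⇒ n / W ⇒ n / L ⇒ n / n

n / n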